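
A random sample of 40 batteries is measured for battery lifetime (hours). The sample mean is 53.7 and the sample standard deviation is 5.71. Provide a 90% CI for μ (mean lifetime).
(52.18, 55.22)

t-interval (σ unknown):
df = n - 1 = 39
t* = 1.685 for 90% confidence

Margin of error = t* · s/√n = 1.685 · 5.71/√40 = 1.52

CI: (52.18, 55.22)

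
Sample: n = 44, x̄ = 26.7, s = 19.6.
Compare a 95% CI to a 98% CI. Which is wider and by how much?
98% CI is wider by 2.36

df = 43
95% CI: t* = 2.017, (20.74, 32.66), width = 2 · t* · s/√n = 11.92
98% CI: t* = 2.416, (19.56, 33.84), width = 2 · t* · s/√n = 14.28

The 98% CI is wider by 14.28 - 11.92 = 2.36.
Higher confidence requires a wider interval.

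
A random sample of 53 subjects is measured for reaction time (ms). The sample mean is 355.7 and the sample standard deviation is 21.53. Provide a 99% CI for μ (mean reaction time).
(347.79, 363.61)

t-interval (σ unknown):
df = n - 1 = 52
t* = 2.674 for 99% confidence

Margin of error = t* · s/√n = 2.674 · 21.53/√53 = 7.91

CI: (347.79, 363.61)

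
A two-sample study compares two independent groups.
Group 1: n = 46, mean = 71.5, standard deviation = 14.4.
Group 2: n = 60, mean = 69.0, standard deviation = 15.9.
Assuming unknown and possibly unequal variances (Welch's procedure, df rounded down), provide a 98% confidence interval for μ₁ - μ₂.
(-4.48, 9.48)

Difference: x̄₁ - x̄₂ = 2.50
SE = √(s₁²/n₁ + s₂²/n₂) = √(14.4²/46 + 15.9²/60) = 2.9532
df = 101.08 → 101 (Welch–Satterthwaite, rounded down)
t* = 2.364

CI: 2.50 ± 2.364 · 2.9532 = 2.50 ± 6.98 = (-4.48, 9.48)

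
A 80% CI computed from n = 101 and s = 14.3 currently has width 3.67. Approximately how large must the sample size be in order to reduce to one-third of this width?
n ≈ 909

CI width ∝ 1/√n
To reduce width by factor 3, need √n to grow by 3 → need 3² = 9 times as many samples.

Current: n = 101, width = 3.67
New: n = 909, width ≈ 1.22

Width reduced by factor of 3.67/1.22 = 3.01.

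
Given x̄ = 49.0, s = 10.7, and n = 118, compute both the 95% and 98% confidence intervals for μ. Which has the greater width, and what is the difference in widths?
98% CI is wider by 0.75

df = 117
95% CI: t* = 1.980, (47.05, 50.95), width = 2 · t* · s/√n = 3.90
98% CI: t* = 2.359, (46.68, 51.32), width = 2 · t* · s/√n = 4.65

The 98% CI is wider by 4.65 - 3.90 = 0.75.
Higher confidence requires a wider interval.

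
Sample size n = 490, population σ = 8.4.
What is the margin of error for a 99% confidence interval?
Margin of error = 0.98

Margin of error = z* · σ/√n
= 2.576 · 8.4/√490
= 2.576 · 8.4/22.1359
= 0.98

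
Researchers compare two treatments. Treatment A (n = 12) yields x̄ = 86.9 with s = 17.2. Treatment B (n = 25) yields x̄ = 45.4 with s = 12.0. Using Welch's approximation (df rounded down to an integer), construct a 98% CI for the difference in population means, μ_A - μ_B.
(27.26, 55.74)

Difference: x̄₁ - x̄₂ = 41.50
SE = √(s₁²/n₁ + s₂²/n₂) = √(17.2²/12 + 12.0²/25) = 5.5148
df = 16.33 → 16 (Welch–Satterthwaite, rounded down)
t* = 2.583

CI: 41.50 ± 2.583 · 5.5148 = 41.50 ± 14.24 = (27.26, 55.74)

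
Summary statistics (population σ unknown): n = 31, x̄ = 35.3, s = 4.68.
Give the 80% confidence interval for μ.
(34.20, 36.40)

t-interval (σ unknown):
df = n - 1 = 30
t* = 1.310 for 80% confidence

Margin of error = t* · s/√n = 1.310 · 4.68/√31 = 1.10

CI: (34.20, 36.40)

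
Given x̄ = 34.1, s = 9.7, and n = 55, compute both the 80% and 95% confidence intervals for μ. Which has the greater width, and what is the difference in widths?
95% CI is wider by 1.85

df = 54
80% CI: t* = 1.297, (32.40, 35.80), width = 2 · t* · s/√n = 3.39
95% CI: t* = 2.005, (31.48, 36.72), width = 2 · t* · s/√n = 5.24

The 95% CI is wider by 5.24 - 3.39 = 1.85.
Higher confidence requires a wider interval.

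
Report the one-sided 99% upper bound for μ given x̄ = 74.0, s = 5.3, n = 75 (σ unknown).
μ ≤ 75.46

Upper bound (one-sided):
t* = 2.378 (one-sided for 99%)
Upper bound = x̄ + t* · s/√n = 74.0 + 2.378 · 5.3/√75 = 75.46

We are 99% confident that μ ≤ 75.46.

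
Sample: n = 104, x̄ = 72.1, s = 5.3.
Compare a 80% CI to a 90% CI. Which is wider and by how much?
90% CI is wider by 0.39

df = 103
80% CI: t* = 1.290, (71.43, 72.77), width = 2 · t* · s/√n = 1.34
90% CI: t* = 1.660, (71.24, 72.96), width = 2 · t* · s/√n = 1.73

The 90% CI is wider by 1.73 - 1.34 = 0.39.
Higher confidence requires a wider interval.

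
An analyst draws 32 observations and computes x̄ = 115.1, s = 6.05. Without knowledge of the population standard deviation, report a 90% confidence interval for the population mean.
(113.29, 116.91)

t-interval (σ unknown):
df = n - 1 = 31
t* = 1.696 for 90% confidence

Margin of error = t* · s/√n = 1.696 · 6.05/√32 = 1.81

CI: (113.29, 116.91)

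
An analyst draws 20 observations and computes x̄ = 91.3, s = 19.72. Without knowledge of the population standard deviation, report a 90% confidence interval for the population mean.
(83.68, 98.92)

t-interval (σ unknown):
df = n - 1 = 19
t* = 1.729 for 90% confidence

Margin of error = t* · s/√n = 1.729 · 19.72/√20 = 7.62

CI: (83.68, 98.92)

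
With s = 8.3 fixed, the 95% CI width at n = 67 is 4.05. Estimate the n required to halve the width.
n ≈ 268

CI width ∝ 1/√n
To reduce width by factor 2, need √n to grow by 2 → need 2² = 4 times as many samples.

Current: n = 67, width = 4.05
New: n = 268, width ≈ 2.00

Width reduced by factor of 4.05/2.00 = 2.02.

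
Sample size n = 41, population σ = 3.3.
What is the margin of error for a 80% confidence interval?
Margin of error = 0.66

Margin of error = z* · σ/√n
= 1.282 · 3.3/√41
= 1.282 · 3.3/6.4031
= 0.66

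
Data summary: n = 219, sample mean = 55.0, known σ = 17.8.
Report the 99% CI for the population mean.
(51.90, 58.10)

z-interval (σ known):
z* = 2.576 for 99% confidence

Margin of error = z* · σ/√n = 2.576 · 17.8/√219 = 3.10

CI: (55.0 - 3.10, 55.0 + 3.10) = (51.90, 58.10)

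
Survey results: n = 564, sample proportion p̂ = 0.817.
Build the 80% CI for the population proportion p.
(0.796, 0.838)

Proportion CI:
SE = √(p̂(1-p̂)/n) = √(0.817 · 0.183 / 564) = 0.01628

z* = 1.282
Margin = z* · SE = 1.282 · 0.01628 = 0.0209

CI: 0.817 ± 0.0209 = (0.796, 0.838)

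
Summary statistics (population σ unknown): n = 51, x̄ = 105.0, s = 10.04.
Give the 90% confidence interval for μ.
(102.64, 107.36)

t-interval (σ unknown):
df = n - 1 = 50
t* = 1.676 for 90% confidence

Margin of error = t* · s/√n = 1.676 · 10.04/√51 = 2.36

CI: (102.64, 107.36)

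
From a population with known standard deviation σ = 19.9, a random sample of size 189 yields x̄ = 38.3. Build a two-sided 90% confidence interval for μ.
(35.92, 40.68)

z-interval (σ known):
z* = 1.645 for 90% confidence

Margin of error = z* · σ/√n = 1.645 · 19.9/√189 = 2.38

CI: (38.3 - 2.38, 38.3 + 2.38) = (35.92, 40.68)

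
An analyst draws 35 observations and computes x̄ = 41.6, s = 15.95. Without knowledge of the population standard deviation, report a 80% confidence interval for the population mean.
(38.08, 45.12)

t-interval (σ unknown):
df = n - 1 = 34
t* = 1.307 for 80% confidence

Margin of error = t* · s/√n = 1.307 · 15.95/√35 = 3.52

CI: (38.08, 45.12)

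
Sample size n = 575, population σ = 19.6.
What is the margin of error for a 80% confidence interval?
Margin of error = 1.05

Margin of error = z* · σ/√n
= 1.282 · 19.6/√575
= 1.282 · 19.6/23.9792
= 1.05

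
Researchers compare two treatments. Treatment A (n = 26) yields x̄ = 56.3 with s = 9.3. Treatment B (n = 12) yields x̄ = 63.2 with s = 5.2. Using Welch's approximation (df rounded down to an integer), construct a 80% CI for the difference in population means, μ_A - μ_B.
(-9.99, -3.81)

Difference: x̄₁ - x̄₂ = -6.90
SE = √(s₁²/n₁ + s₂²/n₂) = √(9.3²/26 + 5.2²/12) = 2.3622
df = 34.43 → 34 (Welch–Satterthwaite, rounded down)
t* = 1.307

CI: -6.90 ± 1.307 · 2.3622 = -6.90 ± 3.09 = (-9.99, -3.81)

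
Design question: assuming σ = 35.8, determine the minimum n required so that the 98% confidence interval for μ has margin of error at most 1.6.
n ≥ 2709

For margin E ≤ 1.6:
n ≥ (z* · σ / E)²
n ≥ (2.326 · 35.8 / 1.6)²
n ≥ 2708.60

Minimum n = 2709 (rounding up)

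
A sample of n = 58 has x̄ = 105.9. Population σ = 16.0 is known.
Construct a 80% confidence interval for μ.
(103.21, 108.59)

z-interval (σ known):
z* = 1.282 for 80% confidence

Margin of error = z* · σ/√n = 1.282 · 16.0/√58 = 2.69

CI: (105.9 - 2.69, 105.9 + 2.69) = (103.21, 108.59)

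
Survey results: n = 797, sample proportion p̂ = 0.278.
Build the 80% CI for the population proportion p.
(0.258, 0.298)

Proportion CI:
SE = √(p̂(1-p̂)/n) = √(0.278 · 0.722 / 797) = 0.01587

z* = 1.282
Margin = z* · SE = 1.282 · 0.01587 = 0.0203

CI: 0.278 ± 0.0203 = (0.258, 0.298)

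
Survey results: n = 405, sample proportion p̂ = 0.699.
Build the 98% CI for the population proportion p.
(0.646, 0.752)

Proportion CI:
SE = √(p̂(1-p̂)/n) = √(0.699 · 0.301 / 405) = 0.02279

z* = 2.326
Margin = z* · SE = 2.326 · 0.02279 = 0.0530

CI: 0.699 ± 0.0530 = (0.646, 0.752)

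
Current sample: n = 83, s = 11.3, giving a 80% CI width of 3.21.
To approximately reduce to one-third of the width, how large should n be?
n ≈ 747

CI width ∝ 1/√n
To reduce width by factor 3, need √n to grow by 3 → need 3² = 9 times as many samples.

Current: n = 83, width = 3.21
New: n = 747, width ≈ 1.06

Width reduced by factor of 3.21/1.06 = 3.03.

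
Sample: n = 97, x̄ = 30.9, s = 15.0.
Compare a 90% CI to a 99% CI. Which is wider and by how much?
99% CI is wider by 2.94

df = 96
90% CI: t* = 1.661, (28.37, 33.43), width = 2 · t* · s/√n = 5.06
99% CI: t* = 2.628, (26.90, 34.90), width = 2 · t* · s/√n = 8.00

The 99% CI is wider by 8.00 - 5.06 = 2.94.
Higher confidence requires a wider interval.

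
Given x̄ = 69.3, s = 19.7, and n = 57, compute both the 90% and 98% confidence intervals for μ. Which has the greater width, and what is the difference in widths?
98% CI is wider by 3.77

df = 56
90% CI: t* = 1.673, (64.93, 73.67), width = 2 · t* · s/√n = 8.73
98% CI: t* = 2.395, (63.05, 75.55), width = 2 · t* · s/√n = 12.50

The 98% CI is wider by 12.50 - 8.73 = 3.77.
Higher confidence requires a wider interval.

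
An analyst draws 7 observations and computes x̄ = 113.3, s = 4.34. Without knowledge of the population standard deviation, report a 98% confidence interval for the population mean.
(108.14, 118.46)

t-interval (σ unknown):
df = n - 1 = 6
t* = 3.143 for 98% confidence

Margin of error = t* · s/√n = 3.143 · 4.34/√7 = 5.16

CI: (108.14, 118.46)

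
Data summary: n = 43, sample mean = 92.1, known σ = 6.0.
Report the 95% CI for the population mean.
(90.31, 93.89)

z-interval (σ known):
z* = 1.960 for 95% confidence

Margin of error = z* · σ/√n = 1.960 · 6.0/√43 = 1.79

CI: (92.1 - 1.79, 92.1 + 1.79) = (90.31, 93.89)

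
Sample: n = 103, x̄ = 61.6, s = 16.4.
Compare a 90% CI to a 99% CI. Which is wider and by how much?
99% CI is wider by 3.12

df = 102
90% CI: t* = 1.660, (58.92, 64.28), width = 2 · t* · s/√n = 5.36
99% CI: t* = 2.625, (57.36, 65.84), width = 2 · t* · s/√n = 8.48

The 99% CI is wider by 8.48 - 5.36 = 3.12.
Higher confidence requires a wider interval.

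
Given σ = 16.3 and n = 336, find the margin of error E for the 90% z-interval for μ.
Margin of error = 1.46

Margin of error = z* · σ/√n
= 1.645 · 16.3/√336
= 1.645 · 16.3/18.3303
= 1.46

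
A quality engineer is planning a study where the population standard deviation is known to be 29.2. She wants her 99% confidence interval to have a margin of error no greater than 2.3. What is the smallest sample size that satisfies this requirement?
n ≥ 1070

For margin E ≤ 2.3:
n ≥ (z* · σ / E)²
n ≥ (2.576 · 29.2 / 2.3)²
n ≥ 1069.55

Minimum n = 1070 (rounding up)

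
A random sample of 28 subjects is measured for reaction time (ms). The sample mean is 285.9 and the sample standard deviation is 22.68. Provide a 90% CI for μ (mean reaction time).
(278.60, 293.20)

t-interval (σ unknown):
df = n - 1 = 27
t* = 1.703 for 90% confidence

Margin of error = t* · s/√n = 1.703 · 22.68/√28 = 7.30

CI: (278.60, 293.20)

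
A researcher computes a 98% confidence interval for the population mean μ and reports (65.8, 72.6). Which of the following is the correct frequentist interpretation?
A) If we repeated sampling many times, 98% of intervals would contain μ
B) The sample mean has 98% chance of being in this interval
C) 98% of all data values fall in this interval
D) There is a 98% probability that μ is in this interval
A

A) Correct — this is the frequentist long-run coverage interpretation.
B) Wrong — x̄ is observed and sits in the interval by construction.
C) Wrong — a CI is about the parameter μ, not individual data values.
D) Wrong — μ is fixed; the randomness lives in the interval, not in μ.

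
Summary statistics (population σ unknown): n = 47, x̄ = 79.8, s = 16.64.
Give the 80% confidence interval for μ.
(76.64, 82.96)

t-interval (σ unknown):
df = n - 1 = 46
t* = 1.300 for 80% confidence

Margin of error = t* · s/√n = 1.300 · 16.64/√47 = 3.16

CI: (76.64, 82.96)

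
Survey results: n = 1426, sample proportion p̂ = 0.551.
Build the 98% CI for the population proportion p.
(0.520, 0.582)

Proportion CI:
SE = √(p̂(1-p̂)/n) = √(0.551 · 0.449 / 1426) = 0.01317

z* = 2.326
Margin = z* · SE = 2.326 · 0.01317 = 0.0306

CI: 0.551 ± 0.0306 = (0.520, 0.582)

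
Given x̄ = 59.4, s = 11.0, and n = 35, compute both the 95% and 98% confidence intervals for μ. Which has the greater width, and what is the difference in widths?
98% CI is wider by 1.52

df = 34
95% CI: t* = 2.032, (55.62, 63.18), width = 2 · t* · s/√n = 7.56
98% CI: t* = 2.441, (54.86, 63.94), width = 2 · t* · s/√n = 9.08

The 98% CI is wider by 9.08 - 7.56 = 1.52.
Higher confidence requires a wider interval.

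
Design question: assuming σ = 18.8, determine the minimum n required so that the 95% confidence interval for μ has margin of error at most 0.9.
n ≥ 1677

For margin E ≤ 0.9:
n ≥ (z* · σ / E)²
n ≥ (1.960 · 18.8 / 0.9)²
n ≥ 1676.27

Minimum n = 1677 (rounding up)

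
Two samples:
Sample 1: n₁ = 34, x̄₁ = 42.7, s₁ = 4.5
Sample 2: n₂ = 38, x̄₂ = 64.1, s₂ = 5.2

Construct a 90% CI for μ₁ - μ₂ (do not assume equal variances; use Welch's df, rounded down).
(-23.31, -19.49)

Difference: x̄₁ - x̄₂ = -21.40
SE = √(s₁²/n₁ + s₂²/n₂) = √(4.5²/34 + 5.2²/38) = 1.1433
df = 69.93 → 69 (Welch–Satterthwaite, rounded down)
t* = 1.667

CI: -21.40 ± 1.667 · 1.1433 = -21.40 ± 1.91 = (-23.31, -19.49)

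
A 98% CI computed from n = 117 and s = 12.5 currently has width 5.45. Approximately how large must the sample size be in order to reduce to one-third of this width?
n ≈ 1053

CI width ∝ 1/√n
To reduce width by factor 3, need √n to grow by 3 → need 3² = 9 times as many samples.

Current: n = 117, width = 5.45
New: n = 1053, width ≈ 1.80

Width reduced by factor of 5.45/1.80 = 3.03.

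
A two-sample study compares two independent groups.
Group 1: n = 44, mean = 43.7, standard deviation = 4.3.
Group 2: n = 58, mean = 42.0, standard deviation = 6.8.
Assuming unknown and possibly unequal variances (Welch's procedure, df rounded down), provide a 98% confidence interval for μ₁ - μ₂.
(-0.91, 4.31)

Difference: x̄₁ - x̄₂ = 1.70
SE = √(s₁²/n₁ + s₂²/n₂) = √(4.3²/44 + 6.8²/58) = 1.1034
df = 97.15 → 97 (Welch–Satterthwaite, rounded down)
t* = 2.365

CI: 1.70 ± 2.365 · 1.1034 = 1.70 ± 2.61 = (-0.91, 4.31)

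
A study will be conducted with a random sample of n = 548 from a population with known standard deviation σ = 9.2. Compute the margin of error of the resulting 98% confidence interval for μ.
Margin of error = 0.91

Margin of error = z* · σ/√n
= 2.326 · 9.2/√548
= 2.326 · 9.2/23.4094
= 0.91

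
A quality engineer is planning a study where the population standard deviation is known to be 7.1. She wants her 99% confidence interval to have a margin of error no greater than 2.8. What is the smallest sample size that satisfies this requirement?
n ≥ 43

For margin E ≤ 2.8:
n ≥ (z* · σ / E)²
n ≥ (2.576 · 7.1 / 2.8)²
n ≥ 42.67

Minimum n = 43 (rounding up)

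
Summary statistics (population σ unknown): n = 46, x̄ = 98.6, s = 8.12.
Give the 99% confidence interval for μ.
(95.38, 101.82)

t-interval (σ unknown):
df = n - 1 = 45
t* = 2.690 for 99% confidence

Margin of error = t* · s/√n = 2.690 · 8.12/√46 = 3.22

CI: (95.38, 101.82)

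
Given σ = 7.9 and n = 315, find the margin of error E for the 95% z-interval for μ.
Margin of error = 0.87

Margin of error = z* · σ/√n
= 1.960 · 7.9/√315
= 1.960 · 7.9/17.7482
= 0.87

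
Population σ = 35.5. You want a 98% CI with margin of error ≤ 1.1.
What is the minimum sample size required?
n ≥ 5635

For margin E ≤ 1.1:
n ≥ (z* · σ / E)²
n ≥ (2.326 · 35.5 / 1.1)²
n ≥ 5634.96

Minimum n = 5635 (rounding up)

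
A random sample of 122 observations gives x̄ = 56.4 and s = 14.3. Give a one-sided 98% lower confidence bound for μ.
μ ≥ 53.71

Lower bound (one-sided):
t* = 2.076 (one-sided for 98%)
Lower bound = x̄ - t* · s/√n = 56.4 - 2.076 · 14.3/√122 = 53.71

We are 98% confident that μ ≥ 53.71.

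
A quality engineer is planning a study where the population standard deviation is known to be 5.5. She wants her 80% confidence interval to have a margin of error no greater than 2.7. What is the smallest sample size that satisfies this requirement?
n ≥ 7

For margin E ≤ 2.7:
n ≥ (z* · σ / E)²
n ≥ (1.282 · 5.5 / 2.7)²
n ≥ 6.82

Minimum n = 7 (rounding up)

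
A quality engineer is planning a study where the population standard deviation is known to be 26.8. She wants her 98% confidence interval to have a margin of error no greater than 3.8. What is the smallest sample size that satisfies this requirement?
n ≥ 270

For margin E ≤ 3.8:
n ≥ (z* · σ / E)²
n ≥ (2.326 · 26.8 / 3.8)²
n ≥ 269.11

Minimum n = 270 (rounding up)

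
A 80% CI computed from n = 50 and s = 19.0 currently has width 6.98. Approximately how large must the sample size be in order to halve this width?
n ≈ 200

CI width ∝ 1/√n
To reduce width by factor 2, need √n to grow by 2 → need 2² = 4 times as many samples.

Current: n = 50, width = 6.98
New: n = 200, width ≈ 3.46

Width reduced by factor of 6.98/3.46 = 2.02.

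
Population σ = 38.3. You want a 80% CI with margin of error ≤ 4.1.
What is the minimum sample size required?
n ≥ 144

For margin E ≤ 4.1:
n ≥ (z* · σ / E)²
n ≥ (1.282 · 38.3 / 4.1)²
n ≥ 143.42

Minimum n = 144 (rounding up)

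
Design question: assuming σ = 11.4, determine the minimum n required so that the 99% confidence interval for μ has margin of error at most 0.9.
n ≥ 1065

For margin E ≤ 0.9:
n ≥ (z* · σ / E)²
n ≥ (2.576 · 11.4 / 0.9)²
n ≥ 1064.67

Minimum n = 1065 (rounding up)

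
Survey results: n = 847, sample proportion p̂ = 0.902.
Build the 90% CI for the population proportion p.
(0.885, 0.919)

Proportion CI:
SE = √(p̂(1-p̂)/n) = √(0.902 · 0.098 / 847) = 0.01022

z* = 1.645
Margin = z* · SE = 1.645 · 0.01022 = 0.0168

CI: 0.902 ± 0.0168 = (0.885, 0.919)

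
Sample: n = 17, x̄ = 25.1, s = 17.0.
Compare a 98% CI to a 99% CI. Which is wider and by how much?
99% CI is wider by 2.79

df = 16
98% CI: t* = 2.583, (14.45, 35.75), width = 2 · t* · s/√n = 21.30
99% CI: t* = 2.921, (13.06, 37.14), width = 2 · t* · s/√n = 24.09

The 99% CI is wider by 24.09 - 21.30 = 2.79.
Higher confidence requires a wider interval.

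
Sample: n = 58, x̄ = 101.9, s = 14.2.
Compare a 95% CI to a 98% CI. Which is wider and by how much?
98% CI is wider by 1.46

df = 57
95% CI: t* = 2.002, (98.17, 105.63), width = 2 · t* · s/√n = 7.47
98% CI: t* = 2.394, (97.44, 106.36), width = 2 · t* · s/√n = 8.93

The 98% CI is wider by 8.93 - 7.47 = 1.46.
Higher confidence requires a wider interval.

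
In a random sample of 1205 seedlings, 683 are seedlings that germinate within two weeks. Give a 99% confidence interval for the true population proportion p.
(0.530, 0.604)

Proportion CI:
p̂ = 683/1205 = 0.56680
SE = √(p̂(1-p̂)/n) = √(0.56680 · 0.43320 / 1205) = 0.01427

z* = 2.576
Margin = z* · SE = 2.576 · 0.01427 = 0.0368

CI: 0.56680 ± 0.0368 = (0.530, 0.604)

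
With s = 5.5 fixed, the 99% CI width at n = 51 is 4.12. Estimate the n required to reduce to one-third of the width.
n ≈ 459

CI width ∝ 1/√n
To reduce width by factor 3, need √n to grow by 3 → need 3² = 9 times as many samples.

Current: n = 51, width = 4.12
New: n = 459, width ≈ 1.33

Width reduced by factor of 4.12/1.33 = 3.10.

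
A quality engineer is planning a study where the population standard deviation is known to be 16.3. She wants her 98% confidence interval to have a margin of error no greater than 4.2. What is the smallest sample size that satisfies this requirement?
n ≥ 82

For margin E ≤ 4.2:
n ≥ (z* · σ / E)²
n ≥ (2.326 · 16.3 / 4.2)²
n ≥ 81.49

Minimum n = 82 (rounding up)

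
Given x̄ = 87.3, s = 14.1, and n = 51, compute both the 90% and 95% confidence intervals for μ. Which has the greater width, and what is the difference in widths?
95% CI is wider by 1.31

df = 50
90% CI: t* = 1.676, (83.99, 90.61), width = 2 · t* · s/√n = 6.62
95% CI: t* = 2.009, (83.33, 91.27), width = 2 · t* · s/√n = 7.93

The 95% CI is wider by 7.93 - 6.62 = 1.31.
Higher confidence requires a wider interval.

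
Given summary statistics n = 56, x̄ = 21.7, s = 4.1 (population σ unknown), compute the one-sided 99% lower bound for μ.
μ ≥ 20.39

Lower bound (one-sided):
t* = 2.396 (one-sided for 99%)
Lower bound = x̄ - t* · s/√n = 21.7 - 2.396 · 4.1/√56 = 20.39

We are 99% confident that μ ≥ 20.39.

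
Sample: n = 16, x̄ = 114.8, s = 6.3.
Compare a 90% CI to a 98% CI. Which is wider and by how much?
98% CI is wider by 2.68

df = 15
90% CI: t* = 1.753, (112.04, 117.56), width = 2 · t* · s/√n = 5.52
98% CI: t* = 2.602, (110.70, 118.90), width = 2 · t* · s/√n = 8.20

The 98% CI is wider by 8.20 - 5.52 = 2.68.
Higher confidence requires a wider interval.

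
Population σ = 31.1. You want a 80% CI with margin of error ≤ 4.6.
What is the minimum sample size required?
n ≥ 76

For margin E ≤ 4.6:
n ≥ (z* · σ / E)²
n ≥ (1.282 · 31.1 / 4.6)²
n ≥ 75.12

Minimum n = 76 (rounding up)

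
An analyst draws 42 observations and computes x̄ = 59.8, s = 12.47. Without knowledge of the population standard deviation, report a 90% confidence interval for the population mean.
(56.56, 63.04)

t-interval (σ unknown):
df = n - 1 = 41
t* = 1.683 for 90% confidence

Margin of error = t* · s/√n = 1.683 · 12.47/√42 = 3.24

CI: (56.56, 63.04)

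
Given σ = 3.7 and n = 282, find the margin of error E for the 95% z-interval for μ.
Margin of error = 0.43

Margin of error = z* · σ/√n
= 1.960 · 3.7/√282
= 1.960 · 3.7/16.7929
= 0.43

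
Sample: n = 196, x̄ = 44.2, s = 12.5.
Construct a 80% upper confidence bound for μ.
μ ≤ 44.95

Upper bound (one-sided):
t* = 0.843 (one-sided for 80%)
Upper bound = x̄ + t* · s/√n = 44.2 + 0.843 · 12.5/√196 = 44.95

We are 80% confident that μ ≤ 44.95.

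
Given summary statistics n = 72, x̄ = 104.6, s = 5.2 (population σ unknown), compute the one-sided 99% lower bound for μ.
μ ≥ 103.14

Lower bound (one-sided):
t* = 2.380 (one-sided for 99%)
Lower bound = x̄ - t* · s/√n = 104.6 - 2.380 · 5.2/√72 = 103.14

We are 99% confident that μ ≥ 103.14.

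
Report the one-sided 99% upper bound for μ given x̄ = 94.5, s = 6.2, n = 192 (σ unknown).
μ ≤ 95.55

Upper bound (one-sided):
t* = 2.346 (one-sided for 99%)
Upper bound = x̄ + t* · s/√n = 94.5 + 2.346 · 6.2/√192 = 95.55

We are 99% confident that μ ≤ 95.55.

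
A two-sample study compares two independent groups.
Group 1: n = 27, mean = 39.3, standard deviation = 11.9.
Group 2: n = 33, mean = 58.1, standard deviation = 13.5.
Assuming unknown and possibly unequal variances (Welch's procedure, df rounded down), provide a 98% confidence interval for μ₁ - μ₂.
(-26.66, -10.94)

Difference: x̄₁ - x̄₂ = -18.80
SE = √(s₁²/n₁ + s₂²/n₂) = √(11.9²/27 + 13.5²/33) = 3.2814
df = 57.65 → 57 (Welch–Satterthwaite, rounded down)
t* = 2.394

CI: -18.80 ± 2.394 · 3.2814 = -18.80 ± 7.86 = (-26.66, -10.94)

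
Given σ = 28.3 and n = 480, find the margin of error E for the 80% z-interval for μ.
Margin of error = 1.66

Margin of error = z* · σ/√n
= 1.282 · 28.3/√480
= 1.282 · 28.3/21.9089
= 1.66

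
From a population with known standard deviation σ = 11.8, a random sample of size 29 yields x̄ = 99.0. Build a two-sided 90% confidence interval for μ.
(95.40, 102.60)

z-interval (σ known):
z* = 1.645 for 90% confidence

Margin of error = z* · σ/√n = 1.645 · 11.8/√29 = 3.60

CI: (99.0 - 3.60, 99.0 + 3.60) = (95.40, 102.60)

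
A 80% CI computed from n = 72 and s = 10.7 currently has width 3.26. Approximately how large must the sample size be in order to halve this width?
n ≈ 288

CI width ∝ 1/√n
To reduce width by factor 2, need √n to grow by 2 → need 2² = 4 times as many samples.

Current: n = 72, width = 3.26
New: n = 288, width ≈ 1.62

Width reduced by factor of 3.26/1.62 = 2.01.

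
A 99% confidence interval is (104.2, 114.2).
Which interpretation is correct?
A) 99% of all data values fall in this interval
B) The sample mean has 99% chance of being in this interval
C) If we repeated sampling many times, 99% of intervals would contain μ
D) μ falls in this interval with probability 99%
C

A) Wrong — a CI is about the parameter μ, not individual data values.
B) Wrong — x̄ is observed and sits in the interval by construction.
C) Correct — this is the frequentist long-run coverage interpretation.
D) Wrong — μ is fixed; the randomness lives in the interval, not in μ.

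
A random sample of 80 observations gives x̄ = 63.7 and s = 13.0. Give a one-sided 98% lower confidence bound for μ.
μ ≥ 60.67

Lower bound (one-sided):
t* = 2.088 (one-sided for 98%)
Lower bound = x̄ - t* · s/√n = 63.7 - 2.088 · 13.0/√80 = 60.67

We are 98% confident that μ ≥ 60.67.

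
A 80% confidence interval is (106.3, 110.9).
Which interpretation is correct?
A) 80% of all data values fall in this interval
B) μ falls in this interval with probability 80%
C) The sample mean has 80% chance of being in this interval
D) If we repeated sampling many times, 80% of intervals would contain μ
D

A) Wrong — a CI is about the parameter μ, not individual data values.
B) Wrong — μ is fixed; the randomness lives in the interval, not in μ.
C) Wrong — x̄ is observed and sits in the interval by construction.
D) Correct — this is the frequentist long-run coverage interpretation.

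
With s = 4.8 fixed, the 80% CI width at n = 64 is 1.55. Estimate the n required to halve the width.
n ≈ 256

CI width ∝ 1/√n
To reduce width by factor 2, need √n to grow by 2 → need 2² = 4 times as many samples.

Current: n = 64, width = 1.55
New: n = 256, width ≈ 0.77

Width reduced by factor of 1.55/0.77 = 2.01.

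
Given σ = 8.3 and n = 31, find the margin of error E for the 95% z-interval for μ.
Margin of error = 2.92

Margin of error = z* · σ/√n
= 1.960 · 8.3/√31
= 1.960 · 8.3/5.5678
= 2.92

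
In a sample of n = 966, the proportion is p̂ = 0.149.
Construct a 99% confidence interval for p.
(0.119, 0.179)

Proportion CI:
SE = √(p̂(1-p̂)/n) = √(0.149 · 0.851 / 966) = 0.01146

z* = 2.576
Margin = z* · SE = 2.576 · 0.01146 = 0.0295

CI: 0.149 ± 0.0295 = (0.119, 0.179)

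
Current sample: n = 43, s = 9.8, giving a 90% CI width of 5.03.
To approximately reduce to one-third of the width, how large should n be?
n ≈ 387

CI width ∝ 1/√n
To reduce width by factor 3, need √n to grow by 3 → need 3² = 9 times as many samples.

Current: n = 43, width = 5.03
New: n = 387, width ≈ 1.64

Width reduced by factor of 5.03/1.64 = 3.07.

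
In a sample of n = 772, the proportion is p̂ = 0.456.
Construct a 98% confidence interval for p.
(0.414, 0.498)

Proportion CI:
SE = √(p̂(1-p̂)/n) = √(0.456 · 0.544 / 772) = 0.01793

z* = 2.326
Margin = z* · SE = 2.326 · 0.01793 = 0.0417

CI: 0.456 ± 0.0417 = (0.414, 0.498)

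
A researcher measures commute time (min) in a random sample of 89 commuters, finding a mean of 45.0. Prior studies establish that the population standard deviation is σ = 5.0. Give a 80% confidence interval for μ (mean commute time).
(44.32, 45.68)

z-interval (σ known):
z* = 1.282 for 80% confidence

Margin of error = z* · σ/√n = 1.282 · 5.0/√89 = 0.68

CI: (45.0 - 0.68, 45.0 + 0.68) = (44.32, 45.68)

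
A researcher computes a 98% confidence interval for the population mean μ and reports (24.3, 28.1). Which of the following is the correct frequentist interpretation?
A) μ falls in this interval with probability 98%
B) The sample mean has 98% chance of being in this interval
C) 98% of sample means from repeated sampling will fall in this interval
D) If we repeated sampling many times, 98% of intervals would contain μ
D

A) Wrong — μ is fixed; the randomness lives in the interval, not in μ.
B) Wrong — x̄ is observed and sits in the interval by construction.
C) Wrong — coverage applies to intervals containing μ, not to future x̄ values.
D) Correct — this is the frequentist long-run coverage interpretation.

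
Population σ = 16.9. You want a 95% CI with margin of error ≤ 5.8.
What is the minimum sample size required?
n ≥ 33

For margin E ≤ 5.8:
n ≥ (z* · σ / E)²
n ≥ (1.960 · 16.9 / 5.8)²
n ≥ 32.62

Minimum n = 33 (rounding up)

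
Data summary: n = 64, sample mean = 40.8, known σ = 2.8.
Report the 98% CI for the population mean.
(39.99, 41.61)

z-interval (σ known):
z* = 2.326 for 98% confidence

Margin of error = z* · σ/√n = 2.326 · 2.8/√64 = 0.81

CI: (40.8 - 0.81, 40.8 + 0.81) = (39.99, 41.61)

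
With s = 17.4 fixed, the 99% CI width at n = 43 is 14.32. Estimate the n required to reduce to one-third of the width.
n ≈ 387

CI width ∝ 1/√n
To reduce width by factor 3, need √n to grow by 3 → need 3² = 9 times as many samples.

Current: n = 43, width = 14.32
New: n = 387, width ≈ 4.58

Width reduced by factor of 14.32/4.58 = 3.13.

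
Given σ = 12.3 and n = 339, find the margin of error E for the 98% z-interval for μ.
Margin of error = 1.55

Margin of error = z* · σ/√n
= 2.326 · 12.3/√339
= 2.326 · 12.3/18.4120
= 1.55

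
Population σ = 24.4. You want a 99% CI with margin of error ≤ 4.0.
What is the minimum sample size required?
n ≥ 247

For margin E ≤ 4.0:
n ≥ (z* · σ / E)²
n ≥ (2.576 · 24.4 / 4.0)²
n ≥ 246.92

Minimum n = 247 (rounding up)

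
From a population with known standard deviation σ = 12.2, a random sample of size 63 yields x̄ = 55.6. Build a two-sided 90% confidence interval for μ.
(53.07, 58.13)

z-interval (σ known):
z* = 1.645 for 90% confidence

Margin of error = z* · σ/√n = 1.645 · 12.2/√63 = 2.53

CI: (55.6 - 2.53, 55.6 + 2.53) = (53.07, 58.13)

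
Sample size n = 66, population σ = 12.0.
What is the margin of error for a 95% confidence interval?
Margin of error = 2.90

Margin of error = z* · σ/√n
= 1.960 · 12.0/√66
= 1.960 · 12.0/8.1240
= 2.90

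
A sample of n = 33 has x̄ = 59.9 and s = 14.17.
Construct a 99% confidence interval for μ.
(53.15, 66.65)

t-interval (σ unknown):
df = n - 1 = 32
t* = 2.738 for 99% confidence

Margin of error = t* · s/√n = 2.738 · 14.17/√33 = 6.75

CI: (53.15, 66.65)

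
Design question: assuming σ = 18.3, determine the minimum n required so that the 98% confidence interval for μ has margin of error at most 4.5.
n ≥ 90

For margin E ≤ 4.5:
n ≥ (z* · σ / E)²
n ≥ (2.326 · 18.3 / 4.5)²
n ≥ 89.47

Minimum n = 90 (rounding up)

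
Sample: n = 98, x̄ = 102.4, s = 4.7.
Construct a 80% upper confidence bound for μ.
μ ≤ 102.80

Upper bound (one-sided):
t* = 0.845 (one-sided for 80%)
Upper bound = x̄ + t* · s/√n = 102.4 + 0.845 · 4.7/√98 = 102.80

We are 80% confident that μ ≤ 102.80.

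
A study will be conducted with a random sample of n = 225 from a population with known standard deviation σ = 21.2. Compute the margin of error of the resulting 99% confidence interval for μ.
Margin of error = 3.64

Margin of error = z* · σ/√n
= 2.576 · 21.2/√225
= 2.576 · 21.2/15.0000
= 3.64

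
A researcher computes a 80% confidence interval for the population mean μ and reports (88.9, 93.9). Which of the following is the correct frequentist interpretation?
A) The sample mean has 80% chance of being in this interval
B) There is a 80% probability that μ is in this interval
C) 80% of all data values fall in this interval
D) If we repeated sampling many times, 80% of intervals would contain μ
D

A) Wrong — x̄ is observed and sits in the interval by construction.
B) Wrong — μ is fixed; the randomness lives in the interval, not in μ.
C) Wrong — a CI is about the parameter μ, not individual data values.
D) Correct — this is the frequentist long-run coverage interpretation.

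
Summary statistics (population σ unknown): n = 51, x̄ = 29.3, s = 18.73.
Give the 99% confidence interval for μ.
(22.28, 36.32)

t-interval (σ unknown):
df = n - 1 = 50
t* = 2.678 for 99% confidence

Margin of error = t* · s/√n = 2.678 · 18.73/√51 = 7.02

CI: (22.28, 36.32)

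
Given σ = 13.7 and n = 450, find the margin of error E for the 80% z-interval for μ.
Margin of error = 0.83

Margin of error = z* · σ/√n
= 1.282 · 13.7/√450
= 1.282 · 13.7/21.2132
= 0.83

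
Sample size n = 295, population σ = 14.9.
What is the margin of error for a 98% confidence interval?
Margin of error = 2.02

Margin of error = z* · σ/√n
= 2.326 · 14.9/√295
= 2.326 · 14.9/17.1756
= 2.02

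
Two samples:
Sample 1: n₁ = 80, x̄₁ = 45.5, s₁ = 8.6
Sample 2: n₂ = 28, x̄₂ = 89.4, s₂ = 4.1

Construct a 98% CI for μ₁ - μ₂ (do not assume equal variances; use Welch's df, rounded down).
(-46.82, -40.98)

Difference: x̄₁ - x̄₂ = -43.90
SE = √(s₁²/n₁ + s₂²/n₂) = √(8.6²/80 + 4.1²/28) = 1.2349
df = 96.21 → 96 (Welch–Satterthwaite, rounded down)
t* = 2.366

CI: -43.90 ± 2.366 · 1.2349 = -43.90 ± 2.92 = (-46.82, -40.98)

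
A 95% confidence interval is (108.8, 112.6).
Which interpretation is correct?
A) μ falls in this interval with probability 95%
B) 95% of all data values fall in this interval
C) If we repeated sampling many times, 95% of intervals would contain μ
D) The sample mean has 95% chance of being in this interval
C

A) Wrong — μ is fixed; the randomness lives in the interval, not in μ.
B) Wrong — a CI is about the parameter μ, not individual data values.
C) Correct — this is the frequentist long-run coverage interpretation.
D) Wrong — x̄ is observed and sits in the interval by construction.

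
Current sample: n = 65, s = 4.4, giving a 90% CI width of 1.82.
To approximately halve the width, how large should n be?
n ≈ 260

CI width ∝ 1/√n
To reduce width by factor 2, need √n to grow by 2 → need 2² = 4 times as many samples.

Current: n = 65, width = 1.82
New: n = 260, width ≈ 0.90

Width reduced by factor of 1.82/0.90 = 2.02.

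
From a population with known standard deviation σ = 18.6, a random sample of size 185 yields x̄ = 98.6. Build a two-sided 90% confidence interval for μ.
(96.35, 100.85)

z-interval (σ known):
z* = 1.645 for 90% confidence

Margin of error = z* · σ/√n = 1.645 · 18.6/√185 = 2.25

CI: (98.6 - 2.25, 98.6 + 2.25) = (96.35, 100.85)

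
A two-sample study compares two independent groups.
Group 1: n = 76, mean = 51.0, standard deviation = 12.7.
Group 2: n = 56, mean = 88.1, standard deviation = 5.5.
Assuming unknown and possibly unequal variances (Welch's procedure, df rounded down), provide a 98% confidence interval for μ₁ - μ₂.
(-40.95, -33.25)

Difference: x̄₁ - x̄₂ = -37.10
SE = √(s₁²/n₁ + s₂²/n₂) = √(12.7²/76 + 5.5²/56) = 1.6317
df = 108.46 → 108 (Welch–Satterthwaite, rounded down)
t* = 2.361

CI: -37.10 ± 2.361 · 1.6317 = -37.10 ± 3.85 = (-40.95, -33.25)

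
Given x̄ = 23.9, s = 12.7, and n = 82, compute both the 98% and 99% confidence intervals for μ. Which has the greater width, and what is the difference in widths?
99% CI is wider by 0.74

df = 81
98% CI: t* = 2.373, (20.57, 27.23), width = 2 · t* · s/√n = 6.66
99% CI: t* = 2.638, (20.20, 27.60), width = 2 · t* · s/√n = 7.40

The 99% CI is wider by 7.40 - 6.66 = 0.74.
Higher confidence requires a wider interval.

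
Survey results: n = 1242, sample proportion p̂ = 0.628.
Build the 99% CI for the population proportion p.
(0.593, 0.663)

Proportion CI:
SE = √(p̂(1-p̂)/n) = √(0.628 · 0.372 / 1242) = 0.01371

z* = 2.576
Margin = z* · SE = 2.576 · 0.01371 = 0.0353

CI: 0.628 ± 0.0353 = (0.593, 0.663)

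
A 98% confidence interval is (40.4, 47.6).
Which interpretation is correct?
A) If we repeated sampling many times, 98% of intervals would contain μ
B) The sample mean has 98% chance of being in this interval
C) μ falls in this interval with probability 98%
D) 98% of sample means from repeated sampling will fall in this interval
A

A) Correct — this is the frequentist long-run coverage interpretation.
B) Wrong — x̄ is observed and sits in the interval by construction.
C) Wrong — μ is fixed; the randomness lives in the interval, not in μ.
D) Wrong — coverage applies to intervals containing μ, not to future x̄ values.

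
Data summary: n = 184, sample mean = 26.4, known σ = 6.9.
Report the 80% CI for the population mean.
(25.75, 27.05)

z-interval (σ known):
z* = 1.282 for 80% confidence

Margin of error = z* · σ/√n = 1.282 · 6.9/√184 = 0.65

CI: (26.4 - 0.65, 26.4 + 0.65) = (25.75, 27.05)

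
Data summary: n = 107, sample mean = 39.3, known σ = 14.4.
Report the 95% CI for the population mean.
(36.57, 42.03)

z-interval (σ known):
z* = 1.960 for 95% confidence

Margin of error = z* · σ/√n = 1.960 · 14.4/√107 = 2.73

CI: (39.3 - 2.73, 39.3 + 2.73) = (36.57, 42.03)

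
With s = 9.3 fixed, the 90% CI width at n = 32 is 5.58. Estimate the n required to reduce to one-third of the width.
n ≈ 288

CI width ∝ 1/√n
To reduce width by factor 3, need √n to grow by 3 → need 3² = 9 times as many samples.

Current: n = 32, width = 5.58
New: n = 288, width ≈ 1.81

Width reduced by factor of 5.58/1.81 = 3.08.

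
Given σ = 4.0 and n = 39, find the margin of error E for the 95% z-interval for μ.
Margin of error = 1.26

Margin of error = z* · σ/√n
= 1.960 · 4.0/√39
= 1.960 · 4.0/6.2450
= 1.26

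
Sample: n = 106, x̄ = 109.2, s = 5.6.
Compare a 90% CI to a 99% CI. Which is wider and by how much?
99% CI is wider by 1.05

df = 105
90% CI: t* = 1.659, (108.30, 110.10), width = 2 · t* · s/√n = 1.80
99% CI: t* = 2.623, (107.77, 110.63), width = 2 · t* · s/√n = 2.85

The 99% CI is wider by 2.85 - 1.80 = 1.05.
Higher confidence requires a wider interval.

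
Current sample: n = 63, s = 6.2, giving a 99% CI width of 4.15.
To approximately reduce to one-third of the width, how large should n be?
n ≈ 567

CI width ∝ 1/√n
To reduce width by factor 3, need √n to grow by 3 → need 3² = 9 times as many samples.

Current: n = 63, width = 4.15
New: n = 567, width ≈ 1.35

Width reduced by factor of 4.15/1.35 = 3.07.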